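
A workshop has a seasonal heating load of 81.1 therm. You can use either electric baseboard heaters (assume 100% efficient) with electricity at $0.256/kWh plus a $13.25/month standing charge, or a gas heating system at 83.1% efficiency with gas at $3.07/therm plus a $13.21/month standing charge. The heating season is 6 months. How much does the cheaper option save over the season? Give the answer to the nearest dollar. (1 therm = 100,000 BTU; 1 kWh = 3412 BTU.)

Heat load = 81.1 therm × 100,000 = 8,110,000 BTU
Gas: input = 8,110,000 / 0.831 = 9,759,326 BTU = 97.59 therm → 97.59 × $3.07 = $299.61; + 6 × $13.21 standing = $378.87
Electric: 8,110,000 BTU / 3412 = 2,377 kWh → × $0.256 = $608.49; + 6 × $13.25 standing = $687.99
Difference = |$378.87 − $687.99| = $309.12 ≈ $309

$309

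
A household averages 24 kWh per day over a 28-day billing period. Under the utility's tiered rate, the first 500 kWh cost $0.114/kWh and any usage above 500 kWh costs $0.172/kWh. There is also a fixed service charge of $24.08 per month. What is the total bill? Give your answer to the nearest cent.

Usage = 24 kWh/day × 28 days = 672 kWh
First 500 kWh × $0.114 = $57.00
Remaining 172 kWh × $0.172 = $29.58
Energy charge = $86.58; + service $24.08 = $110.66

$110.66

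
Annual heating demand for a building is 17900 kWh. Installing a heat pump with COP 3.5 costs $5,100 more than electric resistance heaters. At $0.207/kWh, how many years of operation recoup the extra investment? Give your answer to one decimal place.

Resistance: 17900 kWh × $0.207 = $3,705.30/yr
Heat pump: 17900 / 3.5 = 5114 kWh in → × $0.207 = $1,058.66/yr
Annual savings = $2,646.64
Payback = $5,100 / $2,646.64 = 1.93 years

1.9 years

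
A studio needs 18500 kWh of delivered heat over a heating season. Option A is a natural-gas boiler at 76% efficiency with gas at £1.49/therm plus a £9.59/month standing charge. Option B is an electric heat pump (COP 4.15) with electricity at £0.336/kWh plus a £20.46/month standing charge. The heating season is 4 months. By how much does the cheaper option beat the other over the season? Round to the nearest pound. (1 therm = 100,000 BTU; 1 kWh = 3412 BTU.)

£304

Heat load = 18500 kWh × 3412 = 63,122,000 BTU
Gas: input = 63,122,000 / 0.76 = 83,055,263 BTU = 830.6 therm → 830.6 × £1.49 = £1,237.52; + 4 × £9.59 standing = £1,275.88
Heat pump: 63,122,000 BTU / 3412 = 18,500 kWh heat; / 4.15 = 4,458 kWh in → × £0.336 = £1,497.83; + 4 × £20.46 standing = £1,579.67
Difference = |£1,275.88 − £1,579.67| = £303.79 ≈ £304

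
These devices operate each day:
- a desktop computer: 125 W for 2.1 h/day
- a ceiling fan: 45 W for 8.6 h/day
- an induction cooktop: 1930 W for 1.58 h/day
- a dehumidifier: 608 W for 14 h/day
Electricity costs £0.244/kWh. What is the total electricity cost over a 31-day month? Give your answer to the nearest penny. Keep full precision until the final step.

desktop computer: 125 W × 2.1 h × 31 d = 8,138 Wh = 8.137 kWh
ceiling fan: 45 W × 8.6 h × 31 d = 11,997 Wh = 12 kWh
induction cooktop: 1930 W × 1.58 h × 31 d = 94,531 Wh = 94.53 kWh
dehumidifier: 608 W × 14 h × 31 d = 263,872 Wh = 263.9 kWh
Total energy = 8.137 + 12 + 94.53 + 263.9 = 378.5 kWh
Cost = 378.5 kWh × £0.244 = £92.36

£92.36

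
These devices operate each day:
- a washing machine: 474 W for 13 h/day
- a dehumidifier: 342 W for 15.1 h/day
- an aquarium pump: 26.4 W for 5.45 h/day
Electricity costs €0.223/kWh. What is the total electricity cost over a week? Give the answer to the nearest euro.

€18

washing machine: 474 W × 13 h × 7 d = 43,134 Wh = 43.13 kWh
dehumidifier: 342 W × 15.1 h × 7 d = 36,149 Wh = 36.15 kWh
aquarium pump: 26.4 W × 5.45 h × 7 d = 1,007 Wh = 1.007 kWh
Total energy = 43.13 + 36.15 + 1.007 = 80.29 kWh
Cost = 80.29 kWh × €0.223 = €17.90 ≈ €18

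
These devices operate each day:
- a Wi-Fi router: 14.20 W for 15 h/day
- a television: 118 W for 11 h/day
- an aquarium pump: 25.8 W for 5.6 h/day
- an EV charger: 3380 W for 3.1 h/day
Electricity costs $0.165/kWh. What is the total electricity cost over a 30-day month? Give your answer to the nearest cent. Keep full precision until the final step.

$60.06

Wi-Fi router: 14.20 W × 15 h × 30 d = 6,390 Wh = 6.39 kWh
television: 118 W × 11 h × 30 d = 38,940 Wh = 38.94 kWh
aquarium pump: 25.8 W × 5.6 h × 30 d = 4,334 Wh = 4.334 kWh
EV charger: 3380 W × 3.1 h × 30 d = 314,340 Wh = 314.3 kWh
Total energy = 6.39 + 38.94 + 4.334 + 314.3 = 364 kWh
Cost = 364 kWh × $0.165 = $60.06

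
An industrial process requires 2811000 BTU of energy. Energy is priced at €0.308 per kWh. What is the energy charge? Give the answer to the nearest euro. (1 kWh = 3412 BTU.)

2811000 BTU × (0.00029308 kWh/BTU) = 823.9 kWh
Cost = 823.9 kWh × €0.308/kWh = €253.75 ≈ €254

€254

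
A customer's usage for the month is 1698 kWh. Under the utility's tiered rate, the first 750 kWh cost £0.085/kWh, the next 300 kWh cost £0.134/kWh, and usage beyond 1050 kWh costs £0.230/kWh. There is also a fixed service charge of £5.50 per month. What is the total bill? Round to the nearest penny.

£258.49

First 750 kWh × £0.085 = £63.75
Next 300 kWh × £0.134 = £40.20
Remaining 648 kWh × £0.230 = £149.04
Energy charge = £252.99; + service £5.50 = £258.49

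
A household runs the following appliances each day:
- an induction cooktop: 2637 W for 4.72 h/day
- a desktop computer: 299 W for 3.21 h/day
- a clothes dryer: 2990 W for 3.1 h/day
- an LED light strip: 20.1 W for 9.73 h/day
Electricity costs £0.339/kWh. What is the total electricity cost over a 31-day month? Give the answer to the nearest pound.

induction cooktop: 2637 W × 4.72 h × 31 d = 385,846 Wh = 385.8 kWh
desktop computer: 299 W × 3.21 h × 31 d = 29,753 Wh = 29.75 kWh
clothes dryer: 2990 W × 3.1 h × 31 d = 287,339 Wh = 287.3 kWh
LED light strip: 20.1 W × 9.73 h × 31 d = 6,063 Wh = 6.063 kWh
Total energy = 385.8 + 29.75 + 287.3 + 6.063 = 709 kWh
Cost = 709 kWh × £0.339 = £240.35 ≈ £240

£240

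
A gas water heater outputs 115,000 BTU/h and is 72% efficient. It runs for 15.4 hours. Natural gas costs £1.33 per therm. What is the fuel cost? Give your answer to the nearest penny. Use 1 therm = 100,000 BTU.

£32.71

Heat delivered = 115,000 BTU/h × 15.4 h = 1,771,000 BTU
Gas input = 1,771,000 / 0.72 = 2,459,722 BTU
= 2,459,722 / 100,000 = 24.6 therm
Cost = 24.6 × £1.33/therm = £32.71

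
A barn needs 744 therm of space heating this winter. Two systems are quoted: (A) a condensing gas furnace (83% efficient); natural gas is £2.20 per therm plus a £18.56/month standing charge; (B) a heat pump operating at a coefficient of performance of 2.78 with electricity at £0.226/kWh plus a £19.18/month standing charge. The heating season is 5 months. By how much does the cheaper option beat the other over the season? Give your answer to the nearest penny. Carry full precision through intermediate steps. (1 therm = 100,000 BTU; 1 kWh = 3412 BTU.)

£196.28

Heat load = 744 therm × 100,000 = 74,400,000 BTU
Gas: input = 74,400,000 / 0.83 = 89,638,554 BTU = 896.4 therm → 896.4 × £2.20 = £1,972.05; + 5 × £18.56 standing = £2,064.85
Heat pump: 74,400,000 BTU / 3412 = 21,810 kWh heat; / 2.78 = 7,844 kWh in → × £0.226 = £1,772.67; + 5 × £19.18 standing = £1,868.57
Difference = |£2,064.85 − £1,868.57| = £196.28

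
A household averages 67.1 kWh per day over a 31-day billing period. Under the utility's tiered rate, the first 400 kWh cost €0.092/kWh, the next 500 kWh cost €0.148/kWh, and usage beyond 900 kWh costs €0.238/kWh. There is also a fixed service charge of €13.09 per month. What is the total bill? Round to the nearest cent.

€404.75

Usage = 67.1 kWh/day × 31 days = 2080.1 kWh
First 400 kWh × €0.092 = €36.80
Next 500 kWh × €0.148 = €74.00
Remaining 1180.1 kWh × €0.238 = €280.86
Energy charge = €391.66; + service €13.09 = €404.75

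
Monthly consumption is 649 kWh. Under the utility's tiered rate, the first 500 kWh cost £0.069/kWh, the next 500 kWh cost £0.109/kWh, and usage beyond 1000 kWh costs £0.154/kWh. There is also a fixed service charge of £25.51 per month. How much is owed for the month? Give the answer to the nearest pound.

First 500 kWh × £0.069 = £34.50
Next 149 kWh × £0.109 = £16.24
Remaining tier: 0 kWh (not reached)
Energy charge = £50.74; + service £25.51 = £76.25 ≈ £76

£76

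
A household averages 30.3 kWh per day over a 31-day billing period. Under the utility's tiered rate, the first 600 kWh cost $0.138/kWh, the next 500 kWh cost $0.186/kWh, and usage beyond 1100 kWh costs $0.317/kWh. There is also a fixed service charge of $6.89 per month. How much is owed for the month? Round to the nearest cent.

$152.80

Usage = 30.3 kWh/day × 31 days = 939.3 kWh
First 600 kWh × $0.138 = $82.80
Next 339.3 kWh × $0.186 = $63.11
Remaining tier: 0 kWh (not reached)
Energy charge = $145.91; + service $6.89 = $152.80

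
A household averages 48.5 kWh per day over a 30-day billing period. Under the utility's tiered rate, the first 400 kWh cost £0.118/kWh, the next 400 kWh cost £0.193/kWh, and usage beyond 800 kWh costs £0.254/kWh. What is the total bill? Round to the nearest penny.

Usage = 48.5 kWh/day × 30 days = 1455 kWh
First 400 kWh × £0.118 = £47.20
Next 400 kWh × £0.193 = £77.20
Remaining 655 kWh × £0.254 = £166.37
Total = £290.77

£290.77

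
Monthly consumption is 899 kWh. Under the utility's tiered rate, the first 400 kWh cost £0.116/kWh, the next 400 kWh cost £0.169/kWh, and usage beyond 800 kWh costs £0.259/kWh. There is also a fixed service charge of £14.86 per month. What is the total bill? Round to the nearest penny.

First 400 kWh × £0.116 = £46.40
Next 400 kWh × £0.169 = £67.60
Remaining 99 kWh × £0.259 = £25.64
Energy charge = £139.64; + service £14.86 = £154.50

£154.50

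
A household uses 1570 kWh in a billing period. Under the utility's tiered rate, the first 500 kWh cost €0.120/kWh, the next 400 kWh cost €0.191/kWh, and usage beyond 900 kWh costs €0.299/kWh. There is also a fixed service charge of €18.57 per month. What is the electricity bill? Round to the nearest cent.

€355.30

First 500 kWh × €0.120 = €60.00
Next 400 kWh × €0.191 = €76.40
Remaining 670 kWh × €0.299 = €200.33
Energy charge = €336.73; + service €18.57 = €355.30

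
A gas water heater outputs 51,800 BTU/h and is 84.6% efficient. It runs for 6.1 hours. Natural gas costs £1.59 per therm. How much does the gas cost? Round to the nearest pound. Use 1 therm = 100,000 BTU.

£6

Heat delivered = 51,800 BTU/h × 6.1 h = 315,980 BTU
Gas input = 315,980 / 0.846 = 373,499 BTU
= 373,499 / 100,000 = 3.735 therm
Cost = 3.735 × £1.59/therm = £5.94 ≈ £6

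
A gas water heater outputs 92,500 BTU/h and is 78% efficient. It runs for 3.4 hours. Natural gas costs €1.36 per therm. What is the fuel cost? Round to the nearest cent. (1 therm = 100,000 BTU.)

€5.48

Heat delivered = 92,500 BTU/h × 3.4 h = 314,500 BTU
Gas input = 314,500 / 0.780 = 403,205 BTU
= 403,205 / 100,000 = 4.032 therm
Cost = 4.032 × €1.36/therm = €5.48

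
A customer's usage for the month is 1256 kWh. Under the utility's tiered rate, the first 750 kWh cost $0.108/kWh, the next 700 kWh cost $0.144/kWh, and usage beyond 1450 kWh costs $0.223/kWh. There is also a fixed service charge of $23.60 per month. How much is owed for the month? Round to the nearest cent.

First 750 kWh × $0.108 = $81.00
Next 506 kWh × $0.144 = $72.86
Remaining tier: 0 kWh (not reached)
Energy charge = $153.86; + service $23.60 = $177.46

$177.46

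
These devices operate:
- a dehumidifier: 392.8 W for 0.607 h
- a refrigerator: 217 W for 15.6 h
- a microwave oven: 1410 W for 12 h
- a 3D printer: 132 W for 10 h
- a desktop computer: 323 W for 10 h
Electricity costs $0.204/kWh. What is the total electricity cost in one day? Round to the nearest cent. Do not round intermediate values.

$5.12

dehumidifier: 392.8 W × 0.607 h = 238 Wh = 0.2384 kWh
refrigerator: 217 W × 15.6 h = 3,385 Wh = 3.385 kWh
microwave oven: 1410 W × 12 h = 16,920 Wh = 16.92 kWh
3D printer: 132 W × 10 h = 1,320 Wh = 1.32 kWh
desktop computer: 323 W × 10 h = 3,230 Wh = 3.23 kWh
Total energy = 0.2384 + 3.385 + 16.92 + 1.32 + 3.23 = 25.09 kWh
Cost = 25.09 kWh × $0.204 = $5.12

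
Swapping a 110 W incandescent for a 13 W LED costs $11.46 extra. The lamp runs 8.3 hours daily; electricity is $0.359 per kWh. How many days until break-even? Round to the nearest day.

Power saved = 110 − 13 = 97 W
Daily energy saved = 97 W × 8.3 h = 805.1 Wh = 0.8051 kWh
Daily savings = 0.8051 × $0.359 = $0.2890
Payback = $11.46 / $0.2890 per day = 39.65 days

40 days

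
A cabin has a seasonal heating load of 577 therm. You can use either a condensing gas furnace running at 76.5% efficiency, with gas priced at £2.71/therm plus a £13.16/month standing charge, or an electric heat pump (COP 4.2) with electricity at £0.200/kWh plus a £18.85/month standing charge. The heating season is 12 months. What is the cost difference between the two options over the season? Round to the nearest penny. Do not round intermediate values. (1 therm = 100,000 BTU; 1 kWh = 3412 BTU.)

£1170.45

Heat load = 577 therm × 100,000 = 57,700,000 BTU
Gas: input = 57,700,000 / 0.765 = 75,424,837 BTU = 754.2 therm → 754.2 × £2.71 = £2,044.01; + 12 × £13.16 standing = £2,201.93
Heat pump: 57,700,000 BTU / 3412 = 16,910 kWh heat; / 4.2 = 4,026 kWh in → × £0.200 = £805.28; + 12 × £18.85 standing = £1,031.48
Difference = |£2,201.93 − £1,031.48| = £1,170.45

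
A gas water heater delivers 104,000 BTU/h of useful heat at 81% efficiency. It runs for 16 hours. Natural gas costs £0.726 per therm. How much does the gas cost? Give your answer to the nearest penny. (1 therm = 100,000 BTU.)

Heat delivered = 104,000 BTU/h × 16 h = 1,664,000 BTU
Gas input = 1,664,000 / 0.81 = 2,054,321 BTU
= 2,054,321 / 100,000 = 20.54 therm
Cost = 20.54 × £0.726/therm = £14.91

£14.91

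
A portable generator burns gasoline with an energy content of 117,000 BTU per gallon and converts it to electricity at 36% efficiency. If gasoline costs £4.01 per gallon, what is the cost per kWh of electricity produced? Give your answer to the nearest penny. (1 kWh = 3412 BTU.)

Electrical output per gallon = 117,000 BTU × 0.36 / 3412 BTU/kWh = 12.34 kWh
Cost per kWh = £4.01 / 12.34 kWh = £0.325

£0.32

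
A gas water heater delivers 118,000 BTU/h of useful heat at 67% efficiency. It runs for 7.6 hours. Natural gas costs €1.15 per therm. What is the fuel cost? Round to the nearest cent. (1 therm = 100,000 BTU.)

€15.39

Heat delivered = 118,000 BTU/h × 7.6 h = 896,800 BTU
Gas input = 896,800 / 0.67 = 1,338,507 BTU
= 1,338,507 / 100,000 = 13.39 therm
Cost = 13.39 × €1.15/therm = €15.39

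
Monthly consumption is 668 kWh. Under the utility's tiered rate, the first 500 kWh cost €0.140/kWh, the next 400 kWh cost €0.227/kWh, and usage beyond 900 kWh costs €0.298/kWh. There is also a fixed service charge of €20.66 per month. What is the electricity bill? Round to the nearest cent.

€128.80

First 500 kWh × €0.140 = €70.00
Next 168 kWh × €0.227 = €38.14
Remaining tier: 0 kWh (not reached)
Energy charge = €108.14; + service €20.66 = €128.80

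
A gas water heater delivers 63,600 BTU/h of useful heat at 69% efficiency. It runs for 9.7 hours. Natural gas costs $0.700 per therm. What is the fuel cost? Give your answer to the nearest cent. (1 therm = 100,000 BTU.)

Heat delivered = 63,600 BTU/h × 9.7 h = 616,920 BTU
Gas input = 616,920 / 0.69 = 894,087 BTU
= 894,087 / 100,000 = 8.941 therm
Cost = 8.941 × $0.700/therm = $6.26

$6.26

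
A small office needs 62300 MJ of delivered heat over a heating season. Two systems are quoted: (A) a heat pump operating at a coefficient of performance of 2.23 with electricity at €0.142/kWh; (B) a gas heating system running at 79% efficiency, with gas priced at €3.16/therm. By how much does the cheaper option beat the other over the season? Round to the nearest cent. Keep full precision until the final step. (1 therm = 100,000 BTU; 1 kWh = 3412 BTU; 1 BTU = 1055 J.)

Heat load = 62300 MJ = 62,300,000,000 J / 1055 = 59,052,133 BTU
Gas: input = 59,052,133 / 0.79 = 74,749,535 BTU = 747.5 therm → 747.5 × €3.16 = €2,362.09
Heat pump: 59,052,133 BTU / 3412 = 17,310 kWh heat; / 2.23 = 7,761 kWh in → × €0.142 = €1,102.07
Difference = |€2,362.09 − €1,102.07| = €1,260.01

€1260.01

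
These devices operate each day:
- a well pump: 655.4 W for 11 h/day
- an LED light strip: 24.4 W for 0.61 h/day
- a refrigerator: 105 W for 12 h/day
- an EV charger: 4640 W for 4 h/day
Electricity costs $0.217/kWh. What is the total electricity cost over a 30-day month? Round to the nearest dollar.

$176

well pump: 655.4 W × 11 h × 30 d = 216,282 Wh = 216.3 kWh
LED light strip: 24.4 W × 0.61 h × 30 d = 447 Wh = 0.4465 kWh
refrigerator: 105 W × 12 h × 30 d = 37,800 Wh = 37.8 kWh
EV charger: 4640 W × 4 h × 30 d = 556,800 Wh = 556.8 kWh
Total energy = 216.3 + 0.4465 + 37.8 + 556.8 = 811.3 kWh
Cost = 811.3 kWh × $0.217 = $176.06 ≈ $176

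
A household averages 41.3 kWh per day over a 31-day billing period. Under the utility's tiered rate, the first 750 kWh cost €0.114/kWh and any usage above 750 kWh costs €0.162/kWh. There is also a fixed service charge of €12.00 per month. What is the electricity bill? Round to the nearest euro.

€183

Usage = 41.3 kWh/day × 31 days = 1280.3 kWh
First 750 kWh × €0.114 = €85.50
Remaining 530.3 kWh × €0.162 = €85.91
Energy charge = €171.41; + service €12.00 = €183.41 ≈ €183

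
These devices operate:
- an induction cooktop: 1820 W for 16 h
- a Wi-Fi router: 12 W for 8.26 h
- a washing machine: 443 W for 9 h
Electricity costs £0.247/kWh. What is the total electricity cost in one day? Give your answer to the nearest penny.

£8.20

induction cooktop: 1820 W × 16 h = 29,120 Wh = 29.12 kWh
Wi-Fi router: 12 W × 8.26 h = 99 Wh = 0.09912 kWh
washing machine: 443 W × 9 h = 3,987 Wh = 3.987 kWh
Total energy = 29.12 + 0.09912 + 3.987 = 33.21 kWh
Cost = 33.21 kWh × £0.247 = £8.20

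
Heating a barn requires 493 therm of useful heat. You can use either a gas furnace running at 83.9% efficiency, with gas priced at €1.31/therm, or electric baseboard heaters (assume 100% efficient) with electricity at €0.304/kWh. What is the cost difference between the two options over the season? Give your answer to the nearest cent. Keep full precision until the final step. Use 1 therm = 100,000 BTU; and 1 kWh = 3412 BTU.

Heat load = 493 therm × 100,000 = 49,300,000 BTU
Gas: input = 49,300,000 / 0.839 = 58,760,429 BTU = 587.6 therm → 587.6 × €1.31 = €769.76
Electric: 49,300,000 BTU / 3412 = 14,450 kWh → × €0.304 = €4,392.50
Difference = |€769.76 − €4,392.50| = €3,622.74

€3622.74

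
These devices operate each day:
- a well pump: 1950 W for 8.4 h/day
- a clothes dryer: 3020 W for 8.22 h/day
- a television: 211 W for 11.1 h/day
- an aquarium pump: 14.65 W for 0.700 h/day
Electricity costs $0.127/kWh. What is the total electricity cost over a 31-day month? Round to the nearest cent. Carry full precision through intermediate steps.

well pump: 1950 W × 8.4 h × 31 d = 507,780 Wh = 507.8 kWh
clothes dryer: 3020 W × 8.22 h × 31 d = 769,556 Wh = 769.6 kWh
television: 211 W × 11.1 h × 31 d = 72,605 Wh = 72.61 kWh
aquarium pump: 14.65 W × 0.700 h × 31 d = 318 Wh = 0.3179 kWh
Total energy = 507.8 + 769.6 + 72.61 + 0.3179 = 1,350 kWh
Cost = 1,350 kWh × $0.127 = $171.48

$171.48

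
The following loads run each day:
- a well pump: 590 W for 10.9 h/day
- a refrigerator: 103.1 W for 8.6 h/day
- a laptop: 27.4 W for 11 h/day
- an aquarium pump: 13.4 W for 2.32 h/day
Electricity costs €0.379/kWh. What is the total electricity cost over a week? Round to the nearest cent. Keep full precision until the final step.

€20.30

well pump: 590 W × 10.9 h × 7 d = 45,017 Wh = 45.02 kWh
refrigerator: 103.1 W × 8.6 h × 7 d = 6,207 Wh = 6.207 kWh
laptop: 27.4 W × 11 h × 7 d = 2,110 Wh = 2.11 kWh
aquarium pump: 13.4 W × 2.32 h × 7 d = 218 Wh = 0.2176 kWh
Total energy = 45.02 + 6.207 + 2.11 + 0.2176 = 53.55 kWh
Cost = 53.55 kWh × €0.379 = €20.30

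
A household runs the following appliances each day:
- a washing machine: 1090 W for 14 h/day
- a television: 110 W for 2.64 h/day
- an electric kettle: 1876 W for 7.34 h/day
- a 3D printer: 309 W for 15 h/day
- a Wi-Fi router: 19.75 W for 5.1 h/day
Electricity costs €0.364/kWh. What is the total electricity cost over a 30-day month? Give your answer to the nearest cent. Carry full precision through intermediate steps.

washing machine: 1090 W × 14 h × 30 d = 457,800 Wh = 457.8 kWh
television: 110 W × 2.64 h × 30 d = 8,712 Wh = 8.712 kWh
electric kettle: 1876 W × 7.34 h × 30 d = 413,095 Wh = 413.1 kWh
3D printer: 309 W × 15 h × 30 d = 139,050 Wh = 139.1 kWh
Wi-Fi router: 19.75 W × 5.1 h × 30 d = 3,022 Wh = 3.022 kWh
Total energy = 457.8 + 8.712 + 413.1 + 139.1 + 3.022 = 1,022 kWh
Cost = 1,022 kWh × €0.364 = €371.89

€371.89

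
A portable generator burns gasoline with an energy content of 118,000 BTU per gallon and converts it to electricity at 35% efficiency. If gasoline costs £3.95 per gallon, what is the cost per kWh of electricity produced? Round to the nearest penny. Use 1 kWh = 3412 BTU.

Electrical output per gallon = 118,000 BTU × 0.35 / 3412 BTU/kWh = 12.1 kWh
Cost per kWh = £3.95 / 12.1 kWh = £0.326

£0.33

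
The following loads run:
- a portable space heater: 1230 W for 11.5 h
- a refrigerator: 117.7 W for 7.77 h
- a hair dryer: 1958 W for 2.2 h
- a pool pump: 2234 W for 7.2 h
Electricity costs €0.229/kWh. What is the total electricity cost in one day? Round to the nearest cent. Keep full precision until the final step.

€8.12

portable space heater: 1230 W × 11.5 h = 14,145 Wh = 14.14 kWh
refrigerator: 117.7 W × 7.77 h = 915 Wh = 0.9145 kWh
hair dryer: 1958 W × 2.2 h = 4,308 Wh = 4.308 kWh
pool pump: 2234 W × 7.2 h = 16,085 Wh = 16.08 kWh
Total energy = 14.14 + 0.9145 + 4.308 + 16.08 = 35.45 kWh
Cost = 35.45 kWh × €0.229 = €8.12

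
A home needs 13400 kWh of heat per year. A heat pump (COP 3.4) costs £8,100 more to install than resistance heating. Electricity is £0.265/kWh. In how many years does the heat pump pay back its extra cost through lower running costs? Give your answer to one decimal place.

Resistance: 13400 kWh × £0.265 = £3,551.00/yr
Heat pump: 13400 / 3.4 = 3941 kWh in → × £0.265 = £1,044.41/yr
Annual savings = £2,506.59
Payback = £8,100 / £2,506.59 = 3.23 years

3.2 years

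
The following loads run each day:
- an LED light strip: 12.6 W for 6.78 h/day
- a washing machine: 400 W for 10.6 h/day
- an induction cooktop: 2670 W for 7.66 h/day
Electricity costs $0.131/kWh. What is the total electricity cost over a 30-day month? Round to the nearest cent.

LED light strip: 12.6 W × 6.78 h × 30 d = 2,563 Wh = 2.563 kWh
washing machine: 400 W × 10.6 h × 30 d = 127,200 Wh = 127.2 kWh
induction cooktop: 2670 W × 7.66 h × 30 d = 613,566 Wh = 613.6 kWh
Total energy = 2.563 + 127.2 + 613.6 = 743.3 kWh
Cost = 743.3 kWh × $0.131 = $97.38

$97.38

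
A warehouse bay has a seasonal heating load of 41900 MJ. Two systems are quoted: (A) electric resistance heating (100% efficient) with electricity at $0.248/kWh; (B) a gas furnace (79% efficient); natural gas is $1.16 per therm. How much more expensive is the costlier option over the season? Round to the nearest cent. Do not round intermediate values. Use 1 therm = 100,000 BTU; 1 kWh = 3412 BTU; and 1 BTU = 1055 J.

$2303.55

Heat load = 41900 MJ = 41,900,000,000 J / 1055 = 39,715,640 BTU
Gas: input = 39,715,640 / 0.79 = 50,272,962 BTU = 502.7 therm → 502.7 × $1.16 = $583.17
Electric: 39,715,640 BTU / 3412 = 11,640 kWh → × $0.248 = $2,886.72
Difference = |$583.17 − $2,886.72| = $2,303.55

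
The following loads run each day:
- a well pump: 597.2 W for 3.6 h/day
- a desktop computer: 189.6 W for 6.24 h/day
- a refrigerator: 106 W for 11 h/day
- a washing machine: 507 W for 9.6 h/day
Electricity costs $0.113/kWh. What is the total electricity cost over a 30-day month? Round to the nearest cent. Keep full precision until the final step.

$31.75

well pump: 597.2 W × 3.6 h × 30 d = 64,498 Wh = 64.5 kWh
desktop computer: 189.6 W × 6.24 h × 30 d = 35,493 Wh = 35.49 kWh
refrigerator: 106 W × 11 h × 30 d = 34,980 Wh = 34.98 kWh
washing machine: 507 W × 9.6 h × 30 d = 146,016 Wh = 146 kWh
Total energy = 64.5 + 35.49 + 34.98 + 146 = 281 kWh
Cost = 281 kWh × $0.113 = $31.75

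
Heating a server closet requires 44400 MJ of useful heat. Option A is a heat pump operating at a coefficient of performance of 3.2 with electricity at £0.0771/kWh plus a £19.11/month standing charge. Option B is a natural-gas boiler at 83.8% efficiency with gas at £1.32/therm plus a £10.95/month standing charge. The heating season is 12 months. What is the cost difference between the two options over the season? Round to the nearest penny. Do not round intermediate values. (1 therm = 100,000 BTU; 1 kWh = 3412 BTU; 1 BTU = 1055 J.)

Heat load = 44400 MJ = 44,400,000,000 J / 1055 = 42,085,308 BTU
Gas: input = 42,085,308 / 0.838 = 50,221,131 BTU = 502.2 therm → 502.2 × £1.32 = £662.92; + 12 × £10.95 standing = £794.32
Heat pump: 42,085,308 BTU / 3412 = 12,330 kWh heat; / 3.2 = 3,855 kWh in → × £0.0771 = £297.18; + 12 × £19.11 standing = £526.50
Difference = |£794.32 − £526.50| = £267.81

£267.81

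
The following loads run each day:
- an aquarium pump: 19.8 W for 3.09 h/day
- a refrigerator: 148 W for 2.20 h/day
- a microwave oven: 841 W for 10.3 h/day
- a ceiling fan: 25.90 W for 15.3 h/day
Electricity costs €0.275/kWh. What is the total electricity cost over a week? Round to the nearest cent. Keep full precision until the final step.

aquarium pump: 19.8 W × 3.09 h × 7 d = 428 Wh = 0.4283 kWh
refrigerator: 148 W × 2.20 h × 7 d = 2,279 Wh = 2.279 kWh
microwave oven: 841 W × 10.3 h × 7 d = 60,636 Wh = 60.64 kWh
ceiling fan: 25.90 W × 15.3 h × 7 d = 2,774 Wh = 2.774 kWh
Total energy = 0.4283 + 2.279 + 60.64 + 2.774 = 66.12 kWh
Cost = 66.12 kWh × €0.275 = €18.18

€18.18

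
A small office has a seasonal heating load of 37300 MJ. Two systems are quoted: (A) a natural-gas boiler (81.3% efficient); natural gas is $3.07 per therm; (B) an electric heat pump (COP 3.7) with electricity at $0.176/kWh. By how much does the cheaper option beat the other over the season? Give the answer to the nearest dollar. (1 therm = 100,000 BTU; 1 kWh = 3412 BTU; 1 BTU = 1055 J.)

$842

Heat load = 37300 MJ = 37,300,000,000 J / 1055 = 35,355,450 BTU
Gas: input = 35,355,450 / 0.813 = 43,487,639 BTU = 434.9 therm → 434.9 × $3.07 = $1,335.07
Heat pump: 35,355,450 BTU / 3412 = 10,360 kWh heat; / 3.7 = 2,801 kWh in → × $0.176 = $492.90
Difference = |$1,335.07 − $492.90| = $842.17 ≈ $842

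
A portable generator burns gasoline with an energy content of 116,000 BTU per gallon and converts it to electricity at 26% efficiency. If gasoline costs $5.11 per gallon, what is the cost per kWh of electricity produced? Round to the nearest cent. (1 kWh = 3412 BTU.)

Electrical output per gallon = 116,000 BTU × 0.26 / 3412 BTU/kWh = 8.839 kWh
Cost per kWh = $5.11 / 8.839 kWh = $0.578

$0.58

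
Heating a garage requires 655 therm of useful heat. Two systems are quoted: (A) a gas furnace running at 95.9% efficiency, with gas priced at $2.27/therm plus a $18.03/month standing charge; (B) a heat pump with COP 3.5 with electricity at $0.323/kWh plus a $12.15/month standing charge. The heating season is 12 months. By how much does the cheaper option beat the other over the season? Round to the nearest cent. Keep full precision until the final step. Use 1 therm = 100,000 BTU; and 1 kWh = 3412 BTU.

Heat load = 655 therm × 100,000 = 65,500,000 BTU
Gas: input = 65,500,000 / 0.959 = 68,300,313 BTU = 683 therm → 683 × $2.27 = $1,550.42; + 12 × $18.03 standing = $1,766.78
Heat pump: 65,500,000 BTU / 3412 = 19,200 kWh heat; / 3.5 = 5,485 kWh in → × $0.323 = $1,771.60; + 12 × $12.15 standing = $1,917.40
Difference = |$1,766.78 − $1,917.40| = $150.63

$150.63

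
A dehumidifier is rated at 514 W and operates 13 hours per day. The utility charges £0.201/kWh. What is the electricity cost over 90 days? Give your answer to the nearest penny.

Energy = 514 W × 13 h/day × 90 days = 601,380 Wh = 601.4 kWh
Cost = 601.4 kWh × £0.201/kWh = £120.88

£120.88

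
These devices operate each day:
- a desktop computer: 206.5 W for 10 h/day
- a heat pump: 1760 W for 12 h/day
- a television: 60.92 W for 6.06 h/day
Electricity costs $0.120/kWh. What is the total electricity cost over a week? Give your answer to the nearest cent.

$19.79

desktop computer: 206.5 W × 10 h × 7 d = 14,455 Wh = 14.46 kWh
heat pump: 1760 W × 12 h × 7 d = 147,840 Wh = 147.8 kWh
television: 60.92 W × 6.06 h × 7 d = 2,584 Wh = 2.584 kWh
Total energy = 14.46 + 147.8 + 2.584 = 164.9 kWh
Cost = 164.9 kWh × $0.120 = $19.79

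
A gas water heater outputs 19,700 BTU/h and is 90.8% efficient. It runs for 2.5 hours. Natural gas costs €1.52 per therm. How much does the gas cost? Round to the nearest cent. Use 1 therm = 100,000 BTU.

€0.82

Heat delivered = 19,700 BTU/h × 2.5 h = 49,250 BTU
Gas input = 49,250 / 0.908 = 54,240 BTU
= 54,240 / 100,000 = 0.5424 therm
Cost = 0.5424 × €1.52/therm = €0.82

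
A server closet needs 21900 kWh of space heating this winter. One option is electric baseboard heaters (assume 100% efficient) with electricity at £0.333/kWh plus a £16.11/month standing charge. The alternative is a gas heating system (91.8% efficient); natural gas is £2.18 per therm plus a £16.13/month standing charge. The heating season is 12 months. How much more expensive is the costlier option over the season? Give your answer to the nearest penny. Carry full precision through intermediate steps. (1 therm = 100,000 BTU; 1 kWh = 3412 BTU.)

£5518.00

Heat load = 21900 kWh × 3412 = 74,722,800 BTU
Gas: input = 74,722,800 / 0.918 = 81,397,386 BTU = 814 therm → 814 × £2.18 = £1,774.46; + 12 × £16.13 standing = £1,968.02
Electric: 74,722,800 BTU / 3412 = 21,900 kWh → × £0.333 = £7,292.70; + 12 × £16.11 standing = £7,486.02
Difference = |£1,968.02 − £7,486.02| = £5,518.00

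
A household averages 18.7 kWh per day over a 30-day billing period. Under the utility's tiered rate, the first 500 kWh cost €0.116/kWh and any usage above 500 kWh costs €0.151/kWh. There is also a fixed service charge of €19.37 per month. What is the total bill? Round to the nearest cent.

€86.58

Usage = 18.7 kWh/day × 30 days = 561 kWh
First 500 kWh × €0.116 = €58.00
Remaining 61 kWh × €0.151 = €9.21
Energy charge = €67.21; + service €19.37 = €86.58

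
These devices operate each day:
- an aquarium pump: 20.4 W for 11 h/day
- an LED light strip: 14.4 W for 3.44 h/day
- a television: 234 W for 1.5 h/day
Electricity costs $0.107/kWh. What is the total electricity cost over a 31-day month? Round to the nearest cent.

aquarium pump: 20.4 W × 11 h × 31 d = 6,956 Wh = 6.956 kWh
LED light strip: 14.4 W × 3.44 h × 31 d = 1,536 Wh = 1.536 kWh
television: 234 W × 1.5 h × 31 d = 10,881 Wh = 10.88 kWh
Total energy = 6.956 + 1.536 + 10.88 = 19.37 kWh
Cost = 19.37 kWh × $0.107 = $2.07

$2.07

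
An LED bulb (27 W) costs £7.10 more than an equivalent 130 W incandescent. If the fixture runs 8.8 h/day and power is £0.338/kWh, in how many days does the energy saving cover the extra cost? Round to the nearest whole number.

23 days

Power saved = 130 − 27 = 103 W
Daily energy saved = 103 W × 8.8 h = 906.4 Wh = 0.9064 kWh
Daily savings = 0.9064 × £0.338 = £0.3064
Payback = £7.10 / £0.3064 per day = 23.18 days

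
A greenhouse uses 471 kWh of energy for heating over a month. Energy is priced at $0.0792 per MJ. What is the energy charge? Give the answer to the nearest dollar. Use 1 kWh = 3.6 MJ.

$134

471 kWh × (3.6 MJ/kWh) = 1,696 MJ
Cost = 1,696 MJ × $0.0792/MJ = $134.29 ≈ $134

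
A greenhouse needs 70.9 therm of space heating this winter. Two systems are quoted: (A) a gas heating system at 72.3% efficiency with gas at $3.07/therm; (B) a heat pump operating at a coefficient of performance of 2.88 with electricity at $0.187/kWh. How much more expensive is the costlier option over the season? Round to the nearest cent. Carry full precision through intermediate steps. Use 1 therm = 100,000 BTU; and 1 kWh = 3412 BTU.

$166.13

Heat load = 70.9 therm × 100,000 = 7,090,000 BTU
Gas: input = 7,090,000 / 0.723 = 9,806,362 BTU = 98.06 therm → 98.06 × $3.07 = $301.06
Heat pump: 7,090,000 BTU / 3412 = 2,078 kWh heat; / 2.88 = 721.5 kWh in → × $0.187 = $134.92
Difference = |$301.06 − $134.92| = $166.13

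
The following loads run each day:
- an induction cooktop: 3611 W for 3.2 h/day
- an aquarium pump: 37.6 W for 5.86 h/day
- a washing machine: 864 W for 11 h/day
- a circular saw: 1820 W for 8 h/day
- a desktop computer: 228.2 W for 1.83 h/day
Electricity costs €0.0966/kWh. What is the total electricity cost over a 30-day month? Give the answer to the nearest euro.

induction cooktop: 3611 W × 3.2 h × 30 d = 346,656 Wh = 346.7 kWh
aquarium pump: 37.6 W × 5.86 h × 30 d = 6,610 Wh = 6.61 kWh
washing machine: 864 W × 11 h × 30 d = 285,120 Wh = 285.1 kWh
circular saw: 1820 W × 8 h × 30 d = 436,800 Wh = 436.8 kWh
desktop computer: 228.2 W × 1.83 h × 30 d = 12,528 Wh = 12.53 kWh
Total energy = 346.7 + 6.61 + 285.1 + 436.8 + 12.53 = 1,088 kWh
Cost = 1,088 kWh × €0.0966 = €105.07 ≈ €105

€105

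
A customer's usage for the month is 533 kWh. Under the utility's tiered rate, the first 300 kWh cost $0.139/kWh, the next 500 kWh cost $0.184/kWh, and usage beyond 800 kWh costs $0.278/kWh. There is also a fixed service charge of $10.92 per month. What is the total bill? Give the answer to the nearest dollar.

$95

First 300 kWh × $0.139 = $41.70
Next 233 kWh × $0.184 = $42.87
Remaining tier: 0 kWh (not reached)
Energy charge = $84.57; + service $10.92 = $95.49 ≈ $95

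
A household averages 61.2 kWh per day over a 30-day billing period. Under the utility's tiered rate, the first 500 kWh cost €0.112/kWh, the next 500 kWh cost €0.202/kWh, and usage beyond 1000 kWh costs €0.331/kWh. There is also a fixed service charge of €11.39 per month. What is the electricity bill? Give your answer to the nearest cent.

Usage = 61.2 kWh/day × 30 days = 1836 kWh
First 500 kWh × €0.112 = €56.00
Next 500 kWh × €0.202 = €101.00
Remaining 836 kWh × €0.331 = €276.72
Energy charge = €433.72; + service €11.39 = €445.11

€445.11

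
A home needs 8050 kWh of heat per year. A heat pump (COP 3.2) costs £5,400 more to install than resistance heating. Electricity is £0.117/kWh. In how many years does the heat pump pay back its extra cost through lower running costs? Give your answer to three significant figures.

8.34 years

Resistance: 8050 kWh × £0.117 = £941.85/yr
Heat pump: 8050 / 3.2 = 2516 kWh in → × £0.117 = £294.33/yr
Annual savings = £647.52
Payback = £5,400 / £647.52 = 8.34 years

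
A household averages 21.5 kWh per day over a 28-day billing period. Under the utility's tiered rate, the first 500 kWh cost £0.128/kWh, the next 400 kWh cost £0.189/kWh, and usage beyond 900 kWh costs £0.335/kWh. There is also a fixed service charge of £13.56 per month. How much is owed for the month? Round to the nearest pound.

£97

Usage = 21.5 kWh/day × 28 days = 602 kWh
First 500 kWh × £0.128 = £64.00
Next 102 kWh × £0.189 = £19.28
Remaining tier: 0 kWh (not reached)
Energy charge = £83.28; + service £13.56 = £96.84 ≈ £97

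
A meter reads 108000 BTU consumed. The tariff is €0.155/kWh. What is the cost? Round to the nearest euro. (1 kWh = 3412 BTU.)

€5

108000 BTU × (0.00029308 kWh/BTU) = 31.65 kWh
Cost = 31.65 kWh × €0.155/kWh = €4.91 ≈ €5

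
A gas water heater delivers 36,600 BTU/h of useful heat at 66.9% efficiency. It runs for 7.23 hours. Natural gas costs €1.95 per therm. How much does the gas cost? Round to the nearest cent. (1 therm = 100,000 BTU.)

Heat delivered = 36,600 BTU/h × 7.23 h = 264,618 BTU
Gas input = 264,618 / 0.669 = 395,543 BTU
= 395,543 / 100,000 = 3.955 therm
Cost = 3.955 × €1.95/therm = €7.71

€7.71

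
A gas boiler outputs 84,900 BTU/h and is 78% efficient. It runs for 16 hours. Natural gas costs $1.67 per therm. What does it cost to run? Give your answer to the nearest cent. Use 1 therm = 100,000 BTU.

$29.08

Heat delivered = 84,900 BTU/h × 16 h = 1,358,400 BTU
Gas input = 1,358,400 / 0.78 = 1,741,538 BTU
= 1,741,538 / 100,000 = 17.42 therm
Cost = 17.42 × $1.67/therm = $29.08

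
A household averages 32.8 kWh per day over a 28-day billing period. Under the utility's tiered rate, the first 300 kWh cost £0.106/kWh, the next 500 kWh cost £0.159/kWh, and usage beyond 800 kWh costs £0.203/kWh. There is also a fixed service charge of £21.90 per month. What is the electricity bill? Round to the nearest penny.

Usage = 32.8 kWh/day × 28 days = 918.4 kWh
First 300 kWh × £0.106 = £31.80
Next 500 kWh × £0.159 = £79.50
Remaining 118.4 kWh × £0.203 = £24.04
Energy charge = £135.34; + service £21.90 = £157.24

£157.24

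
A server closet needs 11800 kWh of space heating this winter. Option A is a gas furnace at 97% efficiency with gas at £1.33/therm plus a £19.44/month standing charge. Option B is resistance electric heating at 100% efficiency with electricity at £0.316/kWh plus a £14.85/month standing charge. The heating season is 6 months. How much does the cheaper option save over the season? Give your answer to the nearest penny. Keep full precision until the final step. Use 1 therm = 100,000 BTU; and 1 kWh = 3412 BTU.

£3149.22

Heat load = 11800 kWh × 3412 = 40,261,600 BTU
Gas: input = 40,261,600 / 0.97 = 41,506,804 BTU = 415.1 therm → 415.1 × £1.33 = £552.04; + 6 × £19.44 standing = £668.68
Electric: 40,261,600 BTU / 3412 = 11,800 kWh → × £0.316 = £3,728.80; + 6 × £14.85 standing = £3,817.90
Difference = |£668.68 − £3,817.90| = £3,149.22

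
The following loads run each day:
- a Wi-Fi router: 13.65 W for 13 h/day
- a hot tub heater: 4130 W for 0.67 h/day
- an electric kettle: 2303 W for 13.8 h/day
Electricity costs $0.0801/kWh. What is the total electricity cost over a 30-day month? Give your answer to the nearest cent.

$83.45

Wi-Fi router: 13.65 W × 13 h × 30 d = 5,324 Wh = 5.324 kWh
hot tub heater: 4130 W × 0.67 h × 30 d = 83,013 Wh = 83.01 kWh
electric kettle: 2303 W × 13.8 h × 30 d = 953,442 Wh = 953.4 kWh
Total energy = 5.324 + 83.01 + 953.4 = 1,042 kWh
Cost = 1,042 kWh × $0.0801 = $83.45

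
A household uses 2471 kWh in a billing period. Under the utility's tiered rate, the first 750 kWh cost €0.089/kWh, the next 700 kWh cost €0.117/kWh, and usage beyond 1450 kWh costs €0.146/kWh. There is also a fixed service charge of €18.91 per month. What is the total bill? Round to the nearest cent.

First 750 kWh × €0.089 = €66.75
Next 700 kWh × €0.117 = €81.90
Remaining 1021 kWh × €0.146 = €149.07
Energy charge = €297.72; + service €18.91 = €316.63

€316.63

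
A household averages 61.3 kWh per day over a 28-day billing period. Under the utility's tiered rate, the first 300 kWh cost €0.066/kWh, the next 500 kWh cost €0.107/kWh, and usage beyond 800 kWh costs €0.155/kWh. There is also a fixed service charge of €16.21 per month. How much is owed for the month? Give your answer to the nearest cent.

Usage = 61.3 kWh/day × 28 days = 1716.4 kWh
First 300 kWh × €0.066 = €19.80
Next 500 kWh × €0.107 = €53.50
Remaining 916.4 kWh × €0.155 = €142.04
Energy charge = €215.34; + service €16.21 = €231.55

€231.55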